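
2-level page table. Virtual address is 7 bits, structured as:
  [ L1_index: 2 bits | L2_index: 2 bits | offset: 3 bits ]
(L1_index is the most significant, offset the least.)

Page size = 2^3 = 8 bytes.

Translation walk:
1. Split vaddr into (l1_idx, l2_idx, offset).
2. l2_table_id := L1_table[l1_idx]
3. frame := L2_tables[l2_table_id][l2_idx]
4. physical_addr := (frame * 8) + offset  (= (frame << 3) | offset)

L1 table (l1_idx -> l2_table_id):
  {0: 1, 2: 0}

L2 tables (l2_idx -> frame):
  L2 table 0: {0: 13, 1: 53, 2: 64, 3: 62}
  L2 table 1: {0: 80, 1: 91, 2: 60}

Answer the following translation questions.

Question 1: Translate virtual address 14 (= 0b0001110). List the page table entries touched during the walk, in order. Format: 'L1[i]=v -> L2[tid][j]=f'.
vaddr = 14 = 0b0001110
Split: l1_idx=0, l2_idx=1, offset=6

Answer: L1[0]=1 -> L2[1][1]=91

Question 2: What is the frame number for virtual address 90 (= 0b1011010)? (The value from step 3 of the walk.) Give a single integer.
vaddr = 90: l1_idx=2, l2_idx=3
L1[2] = 0; L2[0][3] = 62

Answer: 62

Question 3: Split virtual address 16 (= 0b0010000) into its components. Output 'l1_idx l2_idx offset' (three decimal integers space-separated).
Answer: 0 2 0

Derivation:
vaddr = 16 = 0b0010000
  top 2 bits -> l1_idx = 0
  next 2 bits -> l2_idx = 2
  bottom 3 bits -> offset = 0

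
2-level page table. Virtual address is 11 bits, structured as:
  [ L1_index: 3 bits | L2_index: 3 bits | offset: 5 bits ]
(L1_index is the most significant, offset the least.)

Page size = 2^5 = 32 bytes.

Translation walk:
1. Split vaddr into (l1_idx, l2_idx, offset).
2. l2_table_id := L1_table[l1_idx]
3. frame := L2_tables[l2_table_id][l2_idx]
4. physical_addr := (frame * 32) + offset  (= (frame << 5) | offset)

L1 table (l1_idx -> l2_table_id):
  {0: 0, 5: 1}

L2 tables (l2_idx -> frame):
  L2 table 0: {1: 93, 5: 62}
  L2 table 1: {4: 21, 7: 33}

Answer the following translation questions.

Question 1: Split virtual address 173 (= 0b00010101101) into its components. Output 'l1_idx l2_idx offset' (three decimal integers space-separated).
Answer: 0 5 13

Derivation:
vaddr = 173 = 0b00010101101
  top 3 bits -> l1_idx = 0
  next 3 bits -> l2_idx = 5
  bottom 5 bits -> offset = 13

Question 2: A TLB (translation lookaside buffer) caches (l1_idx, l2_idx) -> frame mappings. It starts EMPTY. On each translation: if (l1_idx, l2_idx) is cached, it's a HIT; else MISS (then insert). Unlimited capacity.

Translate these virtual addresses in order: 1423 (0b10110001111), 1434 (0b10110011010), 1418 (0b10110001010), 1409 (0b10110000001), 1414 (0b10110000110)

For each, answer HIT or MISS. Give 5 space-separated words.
vaddr=1423: (5,4) not in TLB -> MISS, insert
vaddr=1434: (5,4) in TLB -> HIT
vaddr=1418: (5,4) in TLB -> HIT
vaddr=1409: (5,4) in TLB -> HIT
vaddr=1414: (5,4) in TLB -> HIT

Answer: MISS HIT HIT HIT HIT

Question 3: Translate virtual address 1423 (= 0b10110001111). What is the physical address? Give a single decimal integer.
vaddr = 1423 = 0b10110001111
Split: l1_idx=5, l2_idx=4, offset=15
L1[5] = 1
L2[1][4] = 21
paddr = 21 * 32 + 15 = 687

Answer: 687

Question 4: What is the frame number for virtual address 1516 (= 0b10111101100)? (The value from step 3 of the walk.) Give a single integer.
vaddr = 1516: l1_idx=5, l2_idx=7
L1[5] = 1; L2[1][7] = 33

Answer: 33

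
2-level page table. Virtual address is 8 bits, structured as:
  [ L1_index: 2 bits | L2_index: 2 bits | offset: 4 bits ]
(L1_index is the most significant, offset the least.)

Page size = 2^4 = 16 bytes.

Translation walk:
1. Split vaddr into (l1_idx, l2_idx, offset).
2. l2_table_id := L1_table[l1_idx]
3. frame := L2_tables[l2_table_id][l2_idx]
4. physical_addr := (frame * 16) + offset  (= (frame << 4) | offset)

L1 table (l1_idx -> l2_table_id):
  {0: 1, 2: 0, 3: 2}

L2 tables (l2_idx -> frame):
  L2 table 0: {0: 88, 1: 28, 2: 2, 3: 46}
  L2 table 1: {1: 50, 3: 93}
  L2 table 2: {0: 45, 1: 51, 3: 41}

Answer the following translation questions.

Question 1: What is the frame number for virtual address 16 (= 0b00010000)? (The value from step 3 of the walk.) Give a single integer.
vaddr = 16: l1_idx=0, l2_idx=1
L1[0] = 1; L2[1][1] = 50

Answer: 50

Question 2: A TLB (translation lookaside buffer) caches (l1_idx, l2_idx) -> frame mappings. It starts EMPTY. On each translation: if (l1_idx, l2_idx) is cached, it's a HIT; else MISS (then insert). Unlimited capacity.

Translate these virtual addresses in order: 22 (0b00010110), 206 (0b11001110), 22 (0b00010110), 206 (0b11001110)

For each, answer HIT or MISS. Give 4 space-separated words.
Answer: MISS MISS HIT HIT

Derivation:
vaddr=22: (0,1) not in TLB -> MISS, insert
vaddr=206: (3,0) not in TLB -> MISS, insert
vaddr=22: (0,1) in TLB -> HIT
vaddr=206: (3,0) in TLB -> HIT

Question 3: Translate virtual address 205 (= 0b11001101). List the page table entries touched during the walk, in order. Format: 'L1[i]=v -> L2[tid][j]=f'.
vaddr = 205 = 0b11001101
Split: l1_idx=3, l2_idx=0, offset=13

Answer: L1[3]=2 -> L2[2][0]=45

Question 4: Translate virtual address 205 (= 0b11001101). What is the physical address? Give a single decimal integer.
Answer: 733

Derivation:
vaddr = 205 = 0b11001101
Split: l1_idx=3, l2_idx=0, offset=13
L1[3] = 2
L2[2][0] = 45
paddr = 45 * 16 + 13 = 733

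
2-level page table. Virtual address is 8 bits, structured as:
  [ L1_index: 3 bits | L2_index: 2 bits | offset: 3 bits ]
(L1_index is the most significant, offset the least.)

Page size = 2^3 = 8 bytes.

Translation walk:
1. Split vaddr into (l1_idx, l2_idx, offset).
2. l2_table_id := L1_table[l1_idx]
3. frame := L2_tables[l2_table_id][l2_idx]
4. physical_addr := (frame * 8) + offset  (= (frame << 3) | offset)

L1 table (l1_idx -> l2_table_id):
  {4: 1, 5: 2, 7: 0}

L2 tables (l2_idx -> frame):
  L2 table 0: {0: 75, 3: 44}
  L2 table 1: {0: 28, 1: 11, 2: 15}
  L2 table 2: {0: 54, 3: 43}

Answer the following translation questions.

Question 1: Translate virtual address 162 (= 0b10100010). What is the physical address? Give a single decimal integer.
Answer: 434

Derivation:
vaddr = 162 = 0b10100010
Split: l1_idx=5, l2_idx=0, offset=2
L1[5] = 2
L2[2][0] = 54
paddr = 54 * 8 + 2 = 434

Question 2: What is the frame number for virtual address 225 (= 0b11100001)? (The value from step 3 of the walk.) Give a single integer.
Answer: 75

Derivation:
vaddr = 225: l1_idx=7, l2_idx=0
L1[7] = 0; L2[0][0] = 75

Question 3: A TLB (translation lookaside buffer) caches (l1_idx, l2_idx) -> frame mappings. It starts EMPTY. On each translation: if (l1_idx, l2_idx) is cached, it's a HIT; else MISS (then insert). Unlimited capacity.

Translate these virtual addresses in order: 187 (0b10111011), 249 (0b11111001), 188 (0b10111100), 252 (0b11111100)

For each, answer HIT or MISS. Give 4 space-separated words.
Answer: MISS MISS HIT HIT

Derivation:
vaddr=187: (5,3) not in TLB -> MISS, insert
vaddr=249: (7,3) not in TLB -> MISS, insert
vaddr=188: (5,3) in TLB -> HIT
vaddr=252: (7,3) in TLB -> HIT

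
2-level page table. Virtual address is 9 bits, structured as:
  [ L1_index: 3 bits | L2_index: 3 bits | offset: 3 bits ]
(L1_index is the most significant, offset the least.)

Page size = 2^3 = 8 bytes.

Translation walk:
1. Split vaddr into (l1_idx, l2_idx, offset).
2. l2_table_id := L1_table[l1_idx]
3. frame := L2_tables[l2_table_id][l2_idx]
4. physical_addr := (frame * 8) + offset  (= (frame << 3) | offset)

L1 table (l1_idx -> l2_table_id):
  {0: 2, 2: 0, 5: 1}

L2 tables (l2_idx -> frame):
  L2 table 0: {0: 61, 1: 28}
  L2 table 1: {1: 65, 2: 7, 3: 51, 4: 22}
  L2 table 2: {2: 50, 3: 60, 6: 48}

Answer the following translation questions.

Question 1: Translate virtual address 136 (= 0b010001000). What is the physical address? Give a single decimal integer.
Answer: 224

Derivation:
vaddr = 136 = 0b010001000
Split: l1_idx=2, l2_idx=1, offset=0
L1[2] = 0
L2[0][1] = 28
paddr = 28 * 8 + 0 = 224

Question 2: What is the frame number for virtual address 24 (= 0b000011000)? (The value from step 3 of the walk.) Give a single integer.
vaddr = 24: l1_idx=0, l2_idx=3
L1[0] = 2; L2[2][3] = 60

Answer: 60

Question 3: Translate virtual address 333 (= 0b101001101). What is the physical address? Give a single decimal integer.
Answer: 525

Derivation:
vaddr = 333 = 0b101001101
Split: l1_idx=5, l2_idx=1, offset=5
L1[5] = 1
L2[1][1] = 65
paddr = 65 * 8 + 5 = 525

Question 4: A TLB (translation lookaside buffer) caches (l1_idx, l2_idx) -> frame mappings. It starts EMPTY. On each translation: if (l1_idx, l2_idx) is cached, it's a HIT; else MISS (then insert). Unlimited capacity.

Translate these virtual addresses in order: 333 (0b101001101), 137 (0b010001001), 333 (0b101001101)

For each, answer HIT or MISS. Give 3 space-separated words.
Answer: MISS MISS HIT

Derivation:
vaddr=333: (5,1) not in TLB -> MISS, insert
vaddr=137: (2,1) not in TLB -> MISS, insert
vaddr=333: (5,1) in TLB -> HIT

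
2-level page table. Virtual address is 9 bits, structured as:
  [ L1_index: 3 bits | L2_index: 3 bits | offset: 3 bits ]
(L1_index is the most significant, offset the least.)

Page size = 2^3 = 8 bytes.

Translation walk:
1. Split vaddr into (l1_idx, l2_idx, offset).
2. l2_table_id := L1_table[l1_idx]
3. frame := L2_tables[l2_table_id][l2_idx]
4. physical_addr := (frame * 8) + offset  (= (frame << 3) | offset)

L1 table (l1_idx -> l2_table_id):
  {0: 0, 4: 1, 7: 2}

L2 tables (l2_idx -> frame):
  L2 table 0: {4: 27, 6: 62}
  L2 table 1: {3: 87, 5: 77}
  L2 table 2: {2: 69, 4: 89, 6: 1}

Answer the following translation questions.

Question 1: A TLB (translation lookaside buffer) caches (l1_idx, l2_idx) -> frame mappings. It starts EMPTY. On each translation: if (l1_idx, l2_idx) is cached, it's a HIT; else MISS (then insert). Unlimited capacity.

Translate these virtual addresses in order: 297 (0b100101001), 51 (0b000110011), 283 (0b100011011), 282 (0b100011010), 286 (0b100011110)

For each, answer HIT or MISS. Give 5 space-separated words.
Answer: MISS MISS MISS HIT HIT

Derivation:
vaddr=297: (4,5) not in TLB -> MISS, insert
vaddr=51: (0,6) not in TLB -> MISS, insert
vaddr=283: (4,3) not in TLB -> MISS, insert
vaddr=282: (4,3) in TLB -> HIT
vaddr=286: (4,3) in TLB -> HIT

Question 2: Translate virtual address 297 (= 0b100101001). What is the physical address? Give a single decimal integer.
Answer: 617

Derivation:
vaddr = 297 = 0b100101001
Split: l1_idx=4, l2_idx=5, offset=1
L1[4] = 1
L2[1][5] = 77
paddr = 77 * 8 + 1 = 617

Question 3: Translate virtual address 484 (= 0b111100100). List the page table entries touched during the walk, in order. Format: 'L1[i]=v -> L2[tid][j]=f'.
vaddr = 484 = 0b111100100
Split: l1_idx=7, l2_idx=4, offset=4

Answer: L1[7]=2 -> L2[2][4]=89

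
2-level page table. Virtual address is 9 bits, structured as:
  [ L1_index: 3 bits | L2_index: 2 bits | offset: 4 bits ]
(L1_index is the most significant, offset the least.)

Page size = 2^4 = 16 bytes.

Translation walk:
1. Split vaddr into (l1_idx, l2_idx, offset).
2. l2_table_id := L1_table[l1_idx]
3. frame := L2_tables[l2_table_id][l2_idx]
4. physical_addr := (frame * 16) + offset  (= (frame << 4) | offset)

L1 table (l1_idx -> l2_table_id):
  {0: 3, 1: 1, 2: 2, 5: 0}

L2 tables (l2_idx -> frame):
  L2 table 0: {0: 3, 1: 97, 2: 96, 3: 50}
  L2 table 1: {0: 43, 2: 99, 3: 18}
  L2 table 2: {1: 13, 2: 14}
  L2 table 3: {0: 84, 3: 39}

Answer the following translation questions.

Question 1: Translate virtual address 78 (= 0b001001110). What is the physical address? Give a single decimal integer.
vaddr = 78 = 0b001001110
Split: l1_idx=1, l2_idx=0, offset=14
L1[1] = 1
L2[1][0] = 43
paddr = 43 * 16 + 14 = 702

Answer: 702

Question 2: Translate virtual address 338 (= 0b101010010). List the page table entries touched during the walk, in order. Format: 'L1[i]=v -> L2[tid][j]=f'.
vaddr = 338 = 0b101010010
Split: l1_idx=5, l2_idx=1, offset=2

Answer: L1[5]=0 -> L2[0][1]=97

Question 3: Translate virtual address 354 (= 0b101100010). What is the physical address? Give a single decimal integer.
Answer: 1538

Derivation:
vaddr = 354 = 0b101100010
Split: l1_idx=5, l2_idx=2, offset=2
L1[5] = 0
L2[0][2] = 96
paddr = 96 * 16 + 2 = 1538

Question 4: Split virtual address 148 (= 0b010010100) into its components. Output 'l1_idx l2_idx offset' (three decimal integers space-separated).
vaddr = 148 = 0b010010100
  top 3 bits -> l1_idx = 2
  next 2 bits -> l2_idx = 1
  bottom 4 bits -> offset = 4

Answer: 2 1 4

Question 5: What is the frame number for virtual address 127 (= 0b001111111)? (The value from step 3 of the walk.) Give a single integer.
Answer: 18

Derivation:
vaddr = 127: l1_idx=1, l2_idx=3
L1[1] = 1; L2[1][3] = 18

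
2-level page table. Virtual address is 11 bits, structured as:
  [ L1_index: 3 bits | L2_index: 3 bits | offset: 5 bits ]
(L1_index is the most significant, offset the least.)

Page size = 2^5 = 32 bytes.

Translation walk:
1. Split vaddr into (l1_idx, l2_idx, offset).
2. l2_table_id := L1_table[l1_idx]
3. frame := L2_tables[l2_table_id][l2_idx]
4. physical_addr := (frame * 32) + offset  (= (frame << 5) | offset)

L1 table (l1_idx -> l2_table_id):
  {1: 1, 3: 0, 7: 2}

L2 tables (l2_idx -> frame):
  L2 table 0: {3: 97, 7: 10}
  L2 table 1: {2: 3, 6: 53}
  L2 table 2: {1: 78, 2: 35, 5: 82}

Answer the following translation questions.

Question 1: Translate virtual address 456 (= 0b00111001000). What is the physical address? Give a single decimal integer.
vaddr = 456 = 0b00111001000
Split: l1_idx=1, l2_idx=6, offset=8
L1[1] = 1
L2[1][6] = 53
paddr = 53 * 32 + 8 = 1704

Answer: 1704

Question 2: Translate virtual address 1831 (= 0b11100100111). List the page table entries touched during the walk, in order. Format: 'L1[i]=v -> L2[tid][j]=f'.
vaddr = 1831 = 0b11100100111
Split: l1_idx=7, l2_idx=1, offset=7

Answer: L1[7]=2 -> L2[2][1]=78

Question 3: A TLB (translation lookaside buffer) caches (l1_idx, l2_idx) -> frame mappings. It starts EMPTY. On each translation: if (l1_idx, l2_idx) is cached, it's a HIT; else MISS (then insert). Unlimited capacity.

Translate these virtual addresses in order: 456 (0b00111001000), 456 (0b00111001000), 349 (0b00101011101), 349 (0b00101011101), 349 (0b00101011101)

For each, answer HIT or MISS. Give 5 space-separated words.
vaddr=456: (1,6) not in TLB -> MISS, insert
vaddr=456: (1,6) in TLB -> HIT
vaddr=349: (1,2) not in TLB -> MISS, insert
vaddr=349: (1,2) in TLB -> HIT
vaddr=349: (1,2) in TLB -> HIT

Answer: MISS HIT MISS HIT HIT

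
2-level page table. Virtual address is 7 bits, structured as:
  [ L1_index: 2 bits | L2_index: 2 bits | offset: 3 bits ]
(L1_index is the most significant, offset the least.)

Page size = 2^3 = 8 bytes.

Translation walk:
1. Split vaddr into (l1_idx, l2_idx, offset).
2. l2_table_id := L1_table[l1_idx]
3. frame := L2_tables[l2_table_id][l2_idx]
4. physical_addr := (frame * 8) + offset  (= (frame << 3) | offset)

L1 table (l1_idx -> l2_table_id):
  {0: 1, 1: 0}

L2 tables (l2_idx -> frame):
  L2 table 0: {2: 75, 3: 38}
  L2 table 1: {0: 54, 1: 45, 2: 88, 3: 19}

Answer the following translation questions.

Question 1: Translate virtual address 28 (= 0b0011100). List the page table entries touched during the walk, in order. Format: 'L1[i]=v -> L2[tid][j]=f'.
vaddr = 28 = 0b0011100
Split: l1_idx=0, l2_idx=3, offset=4

Answer: L1[0]=1 -> L2[1][3]=19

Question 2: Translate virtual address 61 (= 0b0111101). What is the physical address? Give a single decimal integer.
vaddr = 61 = 0b0111101
Split: l1_idx=1, l2_idx=3, offset=5
L1[1] = 0
L2[0][3] = 38
paddr = 38 * 8 + 5 = 309

Answer: 309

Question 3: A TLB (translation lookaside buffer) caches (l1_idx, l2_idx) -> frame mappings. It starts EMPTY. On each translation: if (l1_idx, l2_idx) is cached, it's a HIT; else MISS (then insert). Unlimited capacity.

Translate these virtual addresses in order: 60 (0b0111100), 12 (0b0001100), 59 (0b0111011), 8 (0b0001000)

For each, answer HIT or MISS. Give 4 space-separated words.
Answer: MISS MISS HIT HIT

Derivation:
vaddr=60: (1,3) not in TLB -> MISS, insert
vaddr=12: (0,1) not in TLB -> MISS, insert
vaddr=59: (1,3) in TLB -> HIT
vaddr=8: (0,1) in TLB -> HIT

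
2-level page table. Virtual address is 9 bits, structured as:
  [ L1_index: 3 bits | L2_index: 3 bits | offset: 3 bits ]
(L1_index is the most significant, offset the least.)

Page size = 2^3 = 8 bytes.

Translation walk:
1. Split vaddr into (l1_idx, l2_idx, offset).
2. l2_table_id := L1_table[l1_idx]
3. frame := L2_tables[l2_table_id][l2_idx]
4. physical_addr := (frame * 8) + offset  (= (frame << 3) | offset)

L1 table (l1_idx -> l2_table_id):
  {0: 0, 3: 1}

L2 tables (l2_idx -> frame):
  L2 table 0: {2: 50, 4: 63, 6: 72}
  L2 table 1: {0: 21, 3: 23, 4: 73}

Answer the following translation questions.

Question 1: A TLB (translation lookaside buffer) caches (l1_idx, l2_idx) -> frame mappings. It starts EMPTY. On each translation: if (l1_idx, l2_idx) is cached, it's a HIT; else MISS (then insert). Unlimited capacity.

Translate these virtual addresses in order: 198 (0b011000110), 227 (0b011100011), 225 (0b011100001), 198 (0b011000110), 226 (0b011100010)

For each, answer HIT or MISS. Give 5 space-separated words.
vaddr=198: (3,0) not in TLB -> MISS, insert
vaddr=227: (3,4) not in TLB -> MISS, insert
vaddr=225: (3,4) in TLB -> HIT
vaddr=198: (3,0) in TLB -> HIT
vaddr=226: (3,4) in TLB -> HIT

Answer: MISS MISS HIT HIT HIT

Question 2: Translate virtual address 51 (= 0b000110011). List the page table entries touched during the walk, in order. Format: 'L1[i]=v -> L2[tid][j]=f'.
vaddr = 51 = 0b000110011
Split: l1_idx=0, l2_idx=6, offset=3

Answer: L1[0]=0 -> L2[0][6]=72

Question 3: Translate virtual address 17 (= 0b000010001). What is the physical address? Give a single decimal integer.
Answer: 401

Derivation:
vaddr = 17 = 0b000010001
Split: l1_idx=0, l2_idx=2, offset=1
L1[0] = 0
L2[0][2] = 50
paddr = 50 * 8 + 1 = 401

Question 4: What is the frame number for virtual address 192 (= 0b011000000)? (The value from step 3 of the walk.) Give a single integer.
Answer: 21

Derivation:
vaddr = 192: l1_idx=3, l2_idx=0
L1[3] = 1; L2[1][0] = 21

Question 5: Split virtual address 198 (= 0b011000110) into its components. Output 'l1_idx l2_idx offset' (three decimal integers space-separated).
vaddr = 198 = 0b011000110
  top 3 bits -> l1_idx = 3
  next 3 bits -> l2_idx = 0
  bottom 3 bits -> offset = 6

Answer: 3 0 6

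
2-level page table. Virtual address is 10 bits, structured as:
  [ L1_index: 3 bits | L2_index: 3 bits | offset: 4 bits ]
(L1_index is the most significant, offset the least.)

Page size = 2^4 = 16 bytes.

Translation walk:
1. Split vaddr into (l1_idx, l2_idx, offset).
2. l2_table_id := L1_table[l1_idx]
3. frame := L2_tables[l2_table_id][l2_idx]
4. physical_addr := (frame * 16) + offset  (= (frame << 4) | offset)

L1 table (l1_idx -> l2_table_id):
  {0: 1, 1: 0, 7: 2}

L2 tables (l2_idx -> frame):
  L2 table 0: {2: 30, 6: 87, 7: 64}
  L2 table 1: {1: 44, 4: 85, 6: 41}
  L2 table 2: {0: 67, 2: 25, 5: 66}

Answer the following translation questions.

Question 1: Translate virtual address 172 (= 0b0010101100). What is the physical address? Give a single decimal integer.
Answer: 492

Derivation:
vaddr = 172 = 0b0010101100
Split: l1_idx=1, l2_idx=2, offset=12
L1[1] = 0
L2[0][2] = 30
paddr = 30 * 16 + 12 = 492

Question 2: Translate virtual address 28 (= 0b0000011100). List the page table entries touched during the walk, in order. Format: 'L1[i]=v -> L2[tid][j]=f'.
Answer: L1[0]=1 -> L2[1][1]=44

Derivation:
vaddr = 28 = 0b0000011100
Split: l1_idx=0, l2_idx=1, offset=12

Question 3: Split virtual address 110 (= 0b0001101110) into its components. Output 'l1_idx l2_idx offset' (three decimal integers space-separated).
vaddr = 110 = 0b0001101110
  top 3 bits -> l1_idx = 0
  next 3 bits -> l2_idx = 6
  bottom 4 bits -> offset = 14

Answer: 0 6 14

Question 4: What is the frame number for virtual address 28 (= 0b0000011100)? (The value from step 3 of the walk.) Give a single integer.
vaddr = 28: l1_idx=0, l2_idx=1
L1[0] = 1; L2[1][1] = 44

Answer: 44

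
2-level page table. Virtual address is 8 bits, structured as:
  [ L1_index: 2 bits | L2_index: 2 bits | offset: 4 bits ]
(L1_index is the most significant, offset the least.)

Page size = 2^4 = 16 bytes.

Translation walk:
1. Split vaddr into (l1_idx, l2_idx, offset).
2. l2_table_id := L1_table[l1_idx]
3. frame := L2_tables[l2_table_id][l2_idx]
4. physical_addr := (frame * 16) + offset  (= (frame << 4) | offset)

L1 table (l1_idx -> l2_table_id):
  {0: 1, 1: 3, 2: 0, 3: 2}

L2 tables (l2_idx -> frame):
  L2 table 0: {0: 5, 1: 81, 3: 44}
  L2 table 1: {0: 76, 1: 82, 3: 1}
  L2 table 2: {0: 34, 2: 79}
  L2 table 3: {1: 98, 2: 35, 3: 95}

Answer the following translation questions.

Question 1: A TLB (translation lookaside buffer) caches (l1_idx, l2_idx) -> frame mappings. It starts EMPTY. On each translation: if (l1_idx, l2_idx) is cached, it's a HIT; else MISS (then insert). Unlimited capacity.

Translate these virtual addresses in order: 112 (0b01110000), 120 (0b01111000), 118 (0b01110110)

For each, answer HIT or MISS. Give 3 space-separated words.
Answer: MISS HIT HIT

Derivation:
vaddr=112: (1,3) not in TLB -> MISS, insert
vaddr=120: (1,3) in TLB -> HIT
vaddr=118: (1,3) in TLB -> HIT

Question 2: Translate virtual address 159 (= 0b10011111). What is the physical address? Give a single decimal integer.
Answer: 1311

Derivation:
vaddr = 159 = 0b10011111
Split: l1_idx=2, l2_idx=1, offset=15
L1[2] = 0
L2[0][1] = 81
paddr = 81 * 16 + 15 = 1311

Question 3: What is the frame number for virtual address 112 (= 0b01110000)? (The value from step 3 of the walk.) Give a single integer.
vaddr = 112: l1_idx=1, l2_idx=3
L1[1] = 3; L2[3][3] = 95

Answer: 95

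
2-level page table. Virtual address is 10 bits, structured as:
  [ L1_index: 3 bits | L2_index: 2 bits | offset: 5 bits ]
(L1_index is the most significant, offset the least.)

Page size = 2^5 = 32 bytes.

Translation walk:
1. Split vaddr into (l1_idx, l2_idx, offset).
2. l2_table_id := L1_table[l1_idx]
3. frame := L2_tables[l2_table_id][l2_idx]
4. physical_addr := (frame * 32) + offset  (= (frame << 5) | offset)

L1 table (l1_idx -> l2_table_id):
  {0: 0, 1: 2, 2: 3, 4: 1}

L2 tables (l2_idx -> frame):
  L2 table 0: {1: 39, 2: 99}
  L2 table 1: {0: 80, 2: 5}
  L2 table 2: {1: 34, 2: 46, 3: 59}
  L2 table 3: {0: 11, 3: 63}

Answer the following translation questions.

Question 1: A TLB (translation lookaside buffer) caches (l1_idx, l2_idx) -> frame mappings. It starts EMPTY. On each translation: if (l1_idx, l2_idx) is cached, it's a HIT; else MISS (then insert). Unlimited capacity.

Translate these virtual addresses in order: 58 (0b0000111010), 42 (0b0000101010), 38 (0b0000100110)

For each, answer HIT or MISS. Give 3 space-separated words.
vaddr=58: (0,1) not in TLB -> MISS, insert
vaddr=42: (0,1) in TLB -> HIT
vaddr=38: (0,1) in TLB -> HIT

Answer: MISS HIT HIT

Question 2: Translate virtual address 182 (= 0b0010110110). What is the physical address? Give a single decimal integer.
Answer: 1110

Derivation:
vaddr = 182 = 0b0010110110
Split: l1_idx=1, l2_idx=1, offset=22
L1[1] = 2
L2[2][1] = 34
paddr = 34 * 32 + 22 = 1110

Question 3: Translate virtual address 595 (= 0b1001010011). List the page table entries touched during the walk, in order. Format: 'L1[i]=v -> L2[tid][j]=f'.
Answer: L1[4]=1 -> L2[1][2]=5

Derivation:
vaddr = 595 = 0b1001010011
Split: l1_idx=4, l2_idx=2, offset=19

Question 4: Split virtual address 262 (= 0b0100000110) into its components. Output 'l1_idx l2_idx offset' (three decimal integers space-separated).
vaddr = 262 = 0b0100000110
  top 3 bits -> l1_idx = 2
  next 2 bits -> l2_idx = 0
  bottom 5 bits -> offset = 6

Answer: 2 0 6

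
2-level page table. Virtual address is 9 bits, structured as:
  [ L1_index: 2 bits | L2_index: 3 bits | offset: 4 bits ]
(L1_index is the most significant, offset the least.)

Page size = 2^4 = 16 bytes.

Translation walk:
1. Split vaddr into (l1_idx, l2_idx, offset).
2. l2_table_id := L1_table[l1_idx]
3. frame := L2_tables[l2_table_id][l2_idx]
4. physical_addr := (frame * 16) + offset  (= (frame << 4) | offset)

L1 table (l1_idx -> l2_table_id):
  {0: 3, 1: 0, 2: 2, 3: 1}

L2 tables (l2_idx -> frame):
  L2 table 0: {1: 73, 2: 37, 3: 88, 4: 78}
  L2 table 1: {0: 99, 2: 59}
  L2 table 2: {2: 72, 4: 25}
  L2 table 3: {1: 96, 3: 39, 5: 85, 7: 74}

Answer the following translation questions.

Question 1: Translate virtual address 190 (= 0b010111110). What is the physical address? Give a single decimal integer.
vaddr = 190 = 0b010111110
Split: l1_idx=1, l2_idx=3, offset=14
L1[1] = 0
L2[0][3] = 88
paddr = 88 * 16 + 14 = 1422

Answer: 1422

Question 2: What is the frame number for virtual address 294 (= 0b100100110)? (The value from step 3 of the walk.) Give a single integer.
Answer: 72

Derivation:
vaddr = 294: l1_idx=2, l2_idx=2
L1[2] = 2; L2[2][2] = 72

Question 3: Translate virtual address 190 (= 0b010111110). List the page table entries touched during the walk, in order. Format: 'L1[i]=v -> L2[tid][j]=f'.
vaddr = 190 = 0b010111110
Split: l1_idx=1, l2_idx=3, offset=14

Answer: L1[1]=0 -> L2[0][3]=88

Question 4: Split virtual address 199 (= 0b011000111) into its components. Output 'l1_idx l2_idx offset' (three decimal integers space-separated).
Answer: 1 4 7

Derivation:
vaddr = 199 = 0b011000111
  top 2 bits -> l1_idx = 1
  next 3 bits -> l2_idx = 4
  bottom 4 bits -> offset = 7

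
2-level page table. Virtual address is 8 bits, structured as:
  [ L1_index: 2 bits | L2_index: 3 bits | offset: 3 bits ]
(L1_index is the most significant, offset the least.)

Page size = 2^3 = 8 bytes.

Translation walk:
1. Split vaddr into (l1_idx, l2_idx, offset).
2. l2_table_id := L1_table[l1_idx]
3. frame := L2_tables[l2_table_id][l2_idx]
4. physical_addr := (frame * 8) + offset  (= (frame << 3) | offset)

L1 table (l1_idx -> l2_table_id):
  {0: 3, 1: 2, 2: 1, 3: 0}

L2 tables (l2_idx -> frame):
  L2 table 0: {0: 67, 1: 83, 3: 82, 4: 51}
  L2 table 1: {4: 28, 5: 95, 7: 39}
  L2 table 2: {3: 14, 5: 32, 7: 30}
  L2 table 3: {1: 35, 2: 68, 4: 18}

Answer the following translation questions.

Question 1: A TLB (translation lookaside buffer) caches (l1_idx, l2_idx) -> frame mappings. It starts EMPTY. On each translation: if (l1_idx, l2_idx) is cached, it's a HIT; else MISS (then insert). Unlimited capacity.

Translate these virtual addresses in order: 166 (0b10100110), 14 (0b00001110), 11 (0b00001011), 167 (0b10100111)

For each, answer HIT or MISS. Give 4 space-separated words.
vaddr=166: (2,4) not in TLB -> MISS, insert
vaddr=14: (0,1) not in TLB -> MISS, insert
vaddr=11: (0,1) in TLB -> HIT
vaddr=167: (2,4) in TLB -> HIT

Answer: MISS MISS HIT HIT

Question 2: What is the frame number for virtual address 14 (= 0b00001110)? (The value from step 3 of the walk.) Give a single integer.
vaddr = 14: l1_idx=0, l2_idx=1
L1[0] = 3; L2[3][1] = 35

Answer: 35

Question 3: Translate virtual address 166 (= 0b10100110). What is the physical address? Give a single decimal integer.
Answer: 230

Derivation:
vaddr = 166 = 0b10100110
Split: l1_idx=2, l2_idx=4, offset=6
L1[2] = 1
L2[1][4] = 28
paddr = 28 * 8 + 6 = 230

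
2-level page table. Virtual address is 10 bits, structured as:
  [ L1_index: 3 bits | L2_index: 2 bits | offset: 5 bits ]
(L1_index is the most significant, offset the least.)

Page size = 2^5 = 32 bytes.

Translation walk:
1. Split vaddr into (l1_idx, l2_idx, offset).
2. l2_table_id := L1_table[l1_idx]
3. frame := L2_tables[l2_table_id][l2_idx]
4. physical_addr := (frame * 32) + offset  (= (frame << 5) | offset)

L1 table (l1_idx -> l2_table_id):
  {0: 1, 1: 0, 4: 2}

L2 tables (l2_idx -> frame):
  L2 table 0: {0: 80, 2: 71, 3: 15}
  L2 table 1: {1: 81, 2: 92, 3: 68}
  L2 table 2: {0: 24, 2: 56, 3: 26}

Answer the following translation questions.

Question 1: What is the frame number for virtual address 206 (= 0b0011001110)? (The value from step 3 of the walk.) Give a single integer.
Answer: 71

Derivation:
vaddr = 206: l1_idx=1, l2_idx=2
L1[1] = 0; L2[0][2] = 71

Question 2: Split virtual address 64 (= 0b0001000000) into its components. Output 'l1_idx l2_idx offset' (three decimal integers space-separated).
Answer: 0 2 0

Derivation:
vaddr = 64 = 0b0001000000
  top 3 bits -> l1_idx = 0
  next 2 bits -> l2_idx = 2
  bottom 5 bits -> offset = 0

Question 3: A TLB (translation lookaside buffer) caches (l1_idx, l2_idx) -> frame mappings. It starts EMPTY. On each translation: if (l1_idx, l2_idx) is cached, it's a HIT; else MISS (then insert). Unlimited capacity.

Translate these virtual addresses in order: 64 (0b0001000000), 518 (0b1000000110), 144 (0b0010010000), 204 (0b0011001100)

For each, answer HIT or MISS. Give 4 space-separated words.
vaddr=64: (0,2) not in TLB -> MISS, insert
vaddr=518: (4,0) not in TLB -> MISS, insert
vaddr=144: (1,0) not in TLB -> MISS, insert
vaddr=204: (1,2) not in TLB -> MISS, insert

Answer: MISS MISS MISS MISS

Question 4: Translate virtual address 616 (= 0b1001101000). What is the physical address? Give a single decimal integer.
Answer: 840

Derivation:
vaddr = 616 = 0b1001101000
Split: l1_idx=4, l2_idx=3, offset=8
L1[4] = 2
L2[2][3] = 26
paddr = 26 * 32 + 8 = 840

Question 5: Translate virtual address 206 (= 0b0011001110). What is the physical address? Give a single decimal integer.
vaddr = 206 = 0b0011001110
Split: l1_idx=1, l2_idx=2, offset=14
L1[1] = 0
L2[0][2] = 71
paddr = 71 * 32 + 14 = 2286

Answer: 2286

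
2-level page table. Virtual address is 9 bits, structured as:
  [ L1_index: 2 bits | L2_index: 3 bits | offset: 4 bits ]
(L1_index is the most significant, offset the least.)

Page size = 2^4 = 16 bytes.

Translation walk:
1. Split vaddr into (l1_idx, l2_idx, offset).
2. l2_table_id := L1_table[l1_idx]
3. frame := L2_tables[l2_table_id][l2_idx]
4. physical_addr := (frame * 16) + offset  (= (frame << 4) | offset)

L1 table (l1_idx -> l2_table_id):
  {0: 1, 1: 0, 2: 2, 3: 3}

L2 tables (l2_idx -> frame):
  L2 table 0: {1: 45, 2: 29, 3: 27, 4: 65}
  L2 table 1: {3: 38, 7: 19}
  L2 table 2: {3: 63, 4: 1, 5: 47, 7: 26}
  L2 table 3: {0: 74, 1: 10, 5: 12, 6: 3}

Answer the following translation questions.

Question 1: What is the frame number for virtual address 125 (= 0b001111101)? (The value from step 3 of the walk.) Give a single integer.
Answer: 19

Derivation:
vaddr = 125: l1_idx=0, l2_idx=7
L1[0] = 1; L2[1][7] = 19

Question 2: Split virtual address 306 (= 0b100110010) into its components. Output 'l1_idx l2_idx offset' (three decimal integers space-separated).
Answer: 2 3 2

Derivation:
vaddr = 306 = 0b100110010
  top 2 bits -> l1_idx = 2
  next 3 bits -> l2_idx = 3
  bottom 4 bits -> offset = 2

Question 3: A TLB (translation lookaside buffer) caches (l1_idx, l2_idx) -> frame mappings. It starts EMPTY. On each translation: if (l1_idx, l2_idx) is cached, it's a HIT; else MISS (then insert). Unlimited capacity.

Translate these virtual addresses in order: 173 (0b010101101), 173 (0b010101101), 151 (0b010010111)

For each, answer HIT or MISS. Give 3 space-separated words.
vaddr=173: (1,2) not in TLB -> MISS, insert
vaddr=173: (1,2) in TLB -> HIT
vaddr=151: (1,1) not in TLB -> MISS, insert

Answer: MISS HIT MISS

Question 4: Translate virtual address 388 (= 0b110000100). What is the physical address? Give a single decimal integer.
Answer: 1188

Derivation:
vaddr = 388 = 0b110000100
Split: l1_idx=3, l2_idx=0, offset=4
L1[3] = 3
L2[3][0] = 74
paddr = 74 * 16 + 4 = 1188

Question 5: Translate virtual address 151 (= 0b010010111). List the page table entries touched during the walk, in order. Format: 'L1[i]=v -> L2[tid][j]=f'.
vaddr = 151 = 0b010010111
Split: l1_idx=1, l2_idx=1, offset=7

Answer: L1[1]=0 -> L2[0][1]=45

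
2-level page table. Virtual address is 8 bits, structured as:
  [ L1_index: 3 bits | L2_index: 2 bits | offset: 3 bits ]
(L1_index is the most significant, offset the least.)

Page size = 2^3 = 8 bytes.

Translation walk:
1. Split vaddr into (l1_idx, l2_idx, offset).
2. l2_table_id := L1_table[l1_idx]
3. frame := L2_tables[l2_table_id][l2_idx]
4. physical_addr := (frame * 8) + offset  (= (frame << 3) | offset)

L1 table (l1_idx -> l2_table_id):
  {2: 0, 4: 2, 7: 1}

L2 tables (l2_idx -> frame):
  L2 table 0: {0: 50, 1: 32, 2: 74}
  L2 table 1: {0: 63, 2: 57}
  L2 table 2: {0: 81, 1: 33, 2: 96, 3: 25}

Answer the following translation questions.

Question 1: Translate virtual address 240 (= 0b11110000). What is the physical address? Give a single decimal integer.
Answer: 456

Derivation:
vaddr = 240 = 0b11110000
Split: l1_idx=7, l2_idx=2, offset=0
L1[7] = 1
L2[1][2] = 57
paddr = 57 * 8 + 0 = 456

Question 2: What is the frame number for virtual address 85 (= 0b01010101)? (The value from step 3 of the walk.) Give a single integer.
vaddr = 85: l1_idx=2, l2_idx=2
L1[2] = 0; L2[0][2] = 74

Answer: 74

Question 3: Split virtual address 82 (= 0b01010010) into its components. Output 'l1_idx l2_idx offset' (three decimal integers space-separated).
vaddr = 82 = 0b01010010
  top 3 bits -> l1_idx = 2
  next 2 bits -> l2_idx = 2
  bottom 3 bits -> offset = 2

Answer: 2 2 2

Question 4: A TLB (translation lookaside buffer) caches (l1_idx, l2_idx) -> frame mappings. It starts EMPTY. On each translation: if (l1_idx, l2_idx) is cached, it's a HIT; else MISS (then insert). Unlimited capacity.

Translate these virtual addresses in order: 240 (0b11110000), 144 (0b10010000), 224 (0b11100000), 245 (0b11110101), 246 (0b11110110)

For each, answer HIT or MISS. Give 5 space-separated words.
Answer: MISS MISS MISS HIT HIT

Derivation:
vaddr=240: (7,2) not in TLB -> MISS, insert
vaddr=144: (4,2) not in TLB -> MISS, insert
vaddr=224: (7,0) not in TLB -> MISS, insert
vaddr=245: (7,2) in TLB -> HIT
vaddr=246: (7,2) in TLB -> HIT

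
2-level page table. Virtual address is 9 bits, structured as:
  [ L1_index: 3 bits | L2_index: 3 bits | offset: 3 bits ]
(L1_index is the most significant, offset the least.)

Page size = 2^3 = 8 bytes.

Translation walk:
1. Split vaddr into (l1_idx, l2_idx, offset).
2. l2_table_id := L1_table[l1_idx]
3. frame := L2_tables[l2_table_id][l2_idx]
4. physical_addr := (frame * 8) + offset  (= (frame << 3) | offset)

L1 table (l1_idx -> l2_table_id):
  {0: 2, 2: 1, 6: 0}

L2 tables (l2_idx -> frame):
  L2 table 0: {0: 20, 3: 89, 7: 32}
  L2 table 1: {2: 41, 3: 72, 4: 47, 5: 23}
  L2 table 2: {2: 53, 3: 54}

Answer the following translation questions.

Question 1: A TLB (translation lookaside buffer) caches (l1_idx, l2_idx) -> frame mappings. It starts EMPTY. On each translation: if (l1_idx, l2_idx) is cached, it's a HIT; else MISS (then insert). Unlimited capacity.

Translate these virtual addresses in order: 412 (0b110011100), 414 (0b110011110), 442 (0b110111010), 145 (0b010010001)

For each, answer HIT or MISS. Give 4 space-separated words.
Answer: MISS HIT MISS MISS

Derivation:
vaddr=412: (6,3) not in TLB -> MISS, insert
vaddr=414: (6,3) in TLB -> HIT
vaddr=442: (6,7) not in TLB -> MISS, insert
vaddr=145: (2,2) not in TLB -> MISS, insert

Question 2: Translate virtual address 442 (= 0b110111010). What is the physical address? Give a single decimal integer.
Answer: 258

Derivation:
vaddr = 442 = 0b110111010
Split: l1_idx=6, l2_idx=7, offset=2
L1[6] = 0
L2[0][7] = 32
paddr = 32 * 8 + 2 = 258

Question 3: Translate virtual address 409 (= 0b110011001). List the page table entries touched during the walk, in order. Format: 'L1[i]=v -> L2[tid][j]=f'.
Answer: L1[6]=0 -> L2[0][3]=89

Derivation:
vaddr = 409 = 0b110011001
Split: l1_idx=6, l2_idx=3, offset=1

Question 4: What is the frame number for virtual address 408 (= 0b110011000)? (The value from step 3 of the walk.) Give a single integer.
vaddr = 408: l1_idx=6, l2_idx=3
L1[6] = 0; L2[0][3] = 89

Answer: 89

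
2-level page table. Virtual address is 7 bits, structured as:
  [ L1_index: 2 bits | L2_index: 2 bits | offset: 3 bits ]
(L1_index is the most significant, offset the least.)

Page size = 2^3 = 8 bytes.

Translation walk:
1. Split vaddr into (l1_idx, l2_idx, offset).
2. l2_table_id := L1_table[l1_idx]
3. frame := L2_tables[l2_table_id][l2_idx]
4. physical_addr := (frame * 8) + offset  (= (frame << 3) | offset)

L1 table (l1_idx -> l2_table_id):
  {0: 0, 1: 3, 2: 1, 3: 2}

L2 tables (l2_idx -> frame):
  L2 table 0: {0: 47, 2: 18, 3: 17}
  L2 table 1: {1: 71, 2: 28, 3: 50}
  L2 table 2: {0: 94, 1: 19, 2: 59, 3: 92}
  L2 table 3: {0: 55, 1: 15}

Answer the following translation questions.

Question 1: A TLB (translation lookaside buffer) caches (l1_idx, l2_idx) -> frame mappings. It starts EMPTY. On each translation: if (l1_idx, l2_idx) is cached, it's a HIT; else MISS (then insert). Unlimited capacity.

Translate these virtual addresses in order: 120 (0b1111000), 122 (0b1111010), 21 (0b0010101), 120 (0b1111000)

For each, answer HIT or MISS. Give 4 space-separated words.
Answer: MISS HIT MISS HIT

Derivation:
vaddr=120: (3,3) not in TLB -> MISS, insert
vaddr=122: (3,3) in TLB -> HIT
vaddr=21: (0,2) not in TLB -> MISS, insert
vaddr=120: (3,3) in TLB -> HIT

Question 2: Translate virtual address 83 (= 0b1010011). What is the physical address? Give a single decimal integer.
vaddr = 83 = 0b1010011
Split: l1_idx=2, l2_idx=2, offset=3
L1[2] = 1
L2[1][2] = 28
paddr = 28 * 8 + 3 = 227

Answer: 227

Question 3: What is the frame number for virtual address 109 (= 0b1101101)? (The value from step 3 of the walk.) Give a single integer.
Answer: 19

Derivation:
vaddr = 109: l1_idx=3, l2_idx=1
L1[3] = 2; L2[2][1] = 19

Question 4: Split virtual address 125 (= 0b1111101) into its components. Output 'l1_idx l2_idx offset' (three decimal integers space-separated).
Answer: 3 3 5

Derivation:
vaddr = 125 = 0b1111101
  top 2 bits -> l1_idx = 3
  next 2 bits -> l2_idx = 3
  bottom 3 bits -> offset = 5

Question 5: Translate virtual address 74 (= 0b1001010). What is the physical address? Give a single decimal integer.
vaddr = 74 = 0b1001010
Split: l1_idx=2, l2_idx=1, offset=2
L1[2] = 1
L2[1][1] = 71
paddr = 71 * 8 + 2 = 570

Answer: 570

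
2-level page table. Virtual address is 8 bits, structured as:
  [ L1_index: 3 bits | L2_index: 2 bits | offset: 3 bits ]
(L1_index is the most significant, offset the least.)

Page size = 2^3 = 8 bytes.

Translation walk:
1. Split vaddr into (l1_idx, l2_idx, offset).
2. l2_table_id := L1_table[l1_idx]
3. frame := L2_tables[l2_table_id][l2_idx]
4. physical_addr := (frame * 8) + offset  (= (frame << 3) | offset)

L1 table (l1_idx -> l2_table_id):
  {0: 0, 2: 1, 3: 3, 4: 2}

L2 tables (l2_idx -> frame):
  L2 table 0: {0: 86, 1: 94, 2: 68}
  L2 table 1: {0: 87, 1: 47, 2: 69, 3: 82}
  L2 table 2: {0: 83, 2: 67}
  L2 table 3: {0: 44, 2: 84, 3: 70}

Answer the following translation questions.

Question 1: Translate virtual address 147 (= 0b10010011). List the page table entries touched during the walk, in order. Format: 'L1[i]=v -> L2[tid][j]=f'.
vaddr = 147 = 0b10010011
Split: l1_idx=4, l2_idx=2, offset=3

Answer: L1[4]=2 -> L2[2][2]=67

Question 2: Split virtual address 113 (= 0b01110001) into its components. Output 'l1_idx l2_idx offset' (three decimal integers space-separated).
Answer: 3 2 1

Derivation:
vaddr = 113 = 0b01110001
  top 3 bits -> l1_idx = 3
  next 2 bits -> l2_idx = 2
  bottom 3 bits -> offset = 1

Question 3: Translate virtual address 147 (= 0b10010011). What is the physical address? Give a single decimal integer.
vaddr = 147 = 0b10010011
Split: l1_idx=4, l2_idx=2, offset=3
L1[4] = 2
L2[2][2] = 67
paddr = 67 * 8 + 3 = 539

Answer: 539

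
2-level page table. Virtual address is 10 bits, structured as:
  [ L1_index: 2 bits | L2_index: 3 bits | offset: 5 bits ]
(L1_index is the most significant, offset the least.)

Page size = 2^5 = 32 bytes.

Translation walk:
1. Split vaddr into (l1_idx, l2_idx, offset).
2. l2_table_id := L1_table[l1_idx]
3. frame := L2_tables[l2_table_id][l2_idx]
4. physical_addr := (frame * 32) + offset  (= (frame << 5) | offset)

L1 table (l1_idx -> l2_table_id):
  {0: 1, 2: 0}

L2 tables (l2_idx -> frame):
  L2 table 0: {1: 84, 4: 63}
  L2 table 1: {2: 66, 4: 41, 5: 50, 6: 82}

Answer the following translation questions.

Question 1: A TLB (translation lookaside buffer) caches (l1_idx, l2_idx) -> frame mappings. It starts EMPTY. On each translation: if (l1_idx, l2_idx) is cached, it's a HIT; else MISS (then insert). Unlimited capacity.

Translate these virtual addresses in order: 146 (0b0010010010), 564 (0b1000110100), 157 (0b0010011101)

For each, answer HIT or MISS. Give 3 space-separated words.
Answer: MISS MISS HIT

Derivation:
vaddr=146: (0,4) not in TLB -> MISS, insert
vaddr=564: (2,1) not in TLB -> MISS, insert
vaddr=157: (0,4) in TLB -> HIT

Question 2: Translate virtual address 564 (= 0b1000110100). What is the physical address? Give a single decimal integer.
Answer: 2708

Derivation:
vaddr = 564 = 0b1000110100
Split: l1_idx=2, l2_idx=1, offset=20
L1[2] = 0
L2[0][1] = 84
paddr = 84 * 32 + 20 = 2708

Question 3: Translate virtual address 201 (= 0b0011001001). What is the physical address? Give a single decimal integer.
vaddr = 201 = 0b0011001001
Split: l1_idx=0, l2_idx=6, offset=9
L1[0] = 1
L2[1][6] = 82
paddr = 82 * 32 + 9 = 2633

Answer: 2633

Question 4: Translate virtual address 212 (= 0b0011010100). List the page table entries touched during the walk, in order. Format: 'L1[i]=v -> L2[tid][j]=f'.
vaddr = 212 = 0b0011010100
Split: l1_idx=0, l2_idx=6, offset=20

Answer: L1[0]=1 -> L2[1][6]=82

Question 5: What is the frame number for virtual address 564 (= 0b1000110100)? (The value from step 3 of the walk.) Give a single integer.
Answer: 84

Derivation:
vaddr = 564: l1_idx=2, l2_idx=1
L1[2] = 0; L2[0][1] = 84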